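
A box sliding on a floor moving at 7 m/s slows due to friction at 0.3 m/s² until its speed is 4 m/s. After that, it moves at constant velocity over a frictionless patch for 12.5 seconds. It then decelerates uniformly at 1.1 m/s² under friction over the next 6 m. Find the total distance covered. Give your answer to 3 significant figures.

111 m

Phase 1 (decelerating): v₀ = 7.00 m/s, a = -0.3 m/s².
v = v₀ + at → t = (4 − 7.00) / -0.3 = 10.0 s
v² = v₀² + 2aΔx → Δx = (4² − 7.00²)/(2·-0.3) = 55.0 m

Phase 2 (constant speed): v₀ = 4.00 m/s, a = 0 m/s².
v = v₀ + at = 4.00 + (0)(12.5) = 4.00 m/s
Δx = v₀t + ½at² = 4.00·12.5 + 0.5·0·12.5² = 50.0 m

Phase 3 (decelerating): v₀ = 4.00 m/s, a = -1.1 m/s².
v² = v₀² + 2aΔx = 4.00² + 2·-1.1·6 = 2.80 → v = 1.67 m/s
t = (v − v₀)/a = (1.67 − 4.00)/-1.1 = 2.12 s
Total distance = 55.0 + 50.0 + 6.00 = 111 m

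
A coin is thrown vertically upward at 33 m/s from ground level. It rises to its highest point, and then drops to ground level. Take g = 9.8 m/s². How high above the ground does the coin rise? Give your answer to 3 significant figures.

55.6 m

Phase 1 (rising): v₀ = 33.0 m/s, a = -9.8 m/s².
v = v₀ + at → t = (0 − 33.0) / -9.8 = 3.37 s
v² = v₀² + 2aΔx → Δx = (0² − 33.0²)/(2·-9.8) = 55.6 m
Maximum height = 55.6 m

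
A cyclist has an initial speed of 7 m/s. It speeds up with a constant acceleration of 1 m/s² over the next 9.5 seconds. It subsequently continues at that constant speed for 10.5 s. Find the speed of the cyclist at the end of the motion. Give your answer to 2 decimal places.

Phase 1 (accelerating): v₀ = 7.00 m/s, a = 1 m/s².
v = v₀ + at = 7.00 + (1)(9.5) = 16.5 m/s
Δx = v₀t + ½at² = 7.00·9.5 + 0.5·1·9.5² = 112 m

Phase 2 (constant speed): v₀ = 16.5 m/s, a = 0 m/s².
v = v₀ + at = 16.5 + (0)(10.5) = 16.5 m/s
Δx = v₀t + ½at² = 16.5·10.5 + 0.5·0·10.5² = 173 m
Final speed = 16.5 m/s

16.50 m/s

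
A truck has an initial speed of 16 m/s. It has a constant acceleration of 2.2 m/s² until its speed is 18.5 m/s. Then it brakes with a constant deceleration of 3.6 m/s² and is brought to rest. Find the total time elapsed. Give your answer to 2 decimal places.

Phase 1 (accelerating): v₀ = 16.0 m/s, a = 2.2 m/s².
v = v₀ + at → t = (18.5 − 16.0) / 2.2 = 1.14 s
v² = v₀² + 2aΔx → Δx = (18.5² − 16.0²)/(2·2.2) = 19.6 m

Phase 2 (decelerating): v₀ = 18.5 m/s, a = -3.6 m/s².
v = v₀ + at → t = (0 − 18.5) / -3.6 = 5.14 s
v² = v₀² + 2aΔx → Δx = (0² − 18.5²)/(2·-3.6) = 47.5 m
Total time = 1.14 + 5.14 = 6.28 s

6.28 s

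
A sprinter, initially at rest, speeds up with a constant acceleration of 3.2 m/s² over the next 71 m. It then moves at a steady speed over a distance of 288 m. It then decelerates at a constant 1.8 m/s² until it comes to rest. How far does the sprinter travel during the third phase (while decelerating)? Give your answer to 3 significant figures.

126 m

Phase 1 (accelerating): v₀ = 0 m/s, a = 3.2 m/s².
v² = v₀² + 2aΔx = 0² + 2·3.2·71 = 454 → v = 21.3 m/s
t = (v − v₀)/a = (21.3 − 0)/3.2 = 6.66 s

Phase 2 (constant speed): v₀ = 21.3 m/s, a = 0 m/s².
Constant speed: t = d/v = 288/21.3 = 13.5 s

Phase 3 (decelerating): v₀ = 21.3 m/s, a = -1.8 m/s².
v = v₀ + at → t = (0 − 21.3) / -1.8 = 11.8 s
v² = v₀² + 2aΔx → Δx = (0² − 21.3²)/(2·-1.8) = 126 m
Distance in phase 3 = 126 m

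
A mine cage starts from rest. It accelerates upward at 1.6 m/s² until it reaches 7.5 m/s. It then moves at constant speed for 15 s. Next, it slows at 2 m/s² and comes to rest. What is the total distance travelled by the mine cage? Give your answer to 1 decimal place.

Phase 1 (accelerating): v₀ = 0 m/s, a = 1.6 m/s².
v = v₀ + at → t = (7.5 − 0) / 1.6 = 4.69 s
v² = v₀² + 2aΔx → Δx = (7.5² − 0²)/(2·1.6) = 17.6 m

Phase 2 (constant speed): v₀ = 7.50 m/s, a = 0 m/s².
v = v₀ + at = 7.50 + (0)(15) = 7.50 m/s
Δx = v₀t + ½at² = 7.50·15 + 0.5·0·15² = 112 m

Phase 3 (decelerating): v₀ = 7.50 m/s, a = -2 m/s².
v = v₀ + at → t = (0 − 7.50) / -2 = 3.75 s
v² = v₀² + 2aΔx → Δx = (0² − 7.50²)/(2·-2) = 14.1 m
Total distance = 17.6 + 112 + 14.1 = 144 m

144.1 m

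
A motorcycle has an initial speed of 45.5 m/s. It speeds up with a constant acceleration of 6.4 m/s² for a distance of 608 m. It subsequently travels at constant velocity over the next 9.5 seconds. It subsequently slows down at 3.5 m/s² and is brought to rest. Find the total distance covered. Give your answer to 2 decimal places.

Phase 1 (accelerating): v₀ = 45.5 m/s, a = 6.4 m/s².
v² = v₀² + 2aΔx = 45.5² + 2·6.4·608 = 9850 → v = 99.3 m/s
t = (v − v₀)/a = (99.3 − 45.5)/6.4 = 8.40 s

Phase 2 (constant speed): v₀ = 99.3 m/s, a = 0 m/s².
v = v₀ + at = 99.3 + (0)(9.5) = 99.3 m/s
Δx = v₀t + ½at² = 99.3·9.5 + 0.5·0·9.5² = 943 m

Phase 3 (decelerating): v₀ = 99.3 m/s, a = -3.5 m/s².
v = v₀ + at → t = (0 − 99.3) / -3.5 = 28.4 s
v² = v₀² + 2aΔx → Δx = (0² − 99.3²)/(2·-3.5) = 1410 m
Total distance = 608 + 943 + 1410 = 2960 m

2958.50 m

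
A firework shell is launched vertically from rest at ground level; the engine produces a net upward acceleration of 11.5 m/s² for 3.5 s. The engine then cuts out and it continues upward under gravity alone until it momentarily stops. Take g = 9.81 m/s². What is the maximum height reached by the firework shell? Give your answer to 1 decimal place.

Phase 1 (powered ascent): v₀ = 0 m/s, a = 11.5 m/s².
v = v₀ + at = 0 + (11.5)(3.5) = 40.2 m/s
Δx = v₀t + ½at² = 0·3.5 + 0.5·11.5·3.5² = 70.4 m

Phase 2 (coasting upward): v₀ = 40.2 m/s, a = -9.81 m/s².
v = v₀ + at → t = (0 − 40.2) / -9.81 = 4.10 s
v² = v₀² + 2aΔx → Δx = (0² − 40.2²)/(2·-9.81) = 82.6 m
Maximum height = 70.4 + 82.6 = 153 m

153.0 m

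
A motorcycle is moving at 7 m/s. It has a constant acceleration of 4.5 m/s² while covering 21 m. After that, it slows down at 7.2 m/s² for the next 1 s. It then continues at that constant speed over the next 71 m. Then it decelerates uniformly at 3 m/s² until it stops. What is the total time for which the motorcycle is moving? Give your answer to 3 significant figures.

14.2 s

Phase 1 (accelerating): v₀ = 7.00 m/s, a = 4.5 m/s².
v² = v₀² + 2aΔx = 7.00² + 2·4.5·21 = 238 → v = 15.4 m/s
t = (v − v₀)/a = (15.4 − 7.00)/4.5 = 1.87 s

Phase 2 (decelerating): v₀ = 15.4 m/s, a = -7.2 m/s².
v = v₀ + at = 15.4 + (-7.2)(1) = 8.23 m/s
Δx = v₀t + ½at² = 15.4·1 + 0.5·-7.2·1² = 11.8 m

Phase 3 (constant speed): v₀ = 8.23 m/s, a = 0 m/s².
Constant speed: t = d/v = 71/8.23 = 8.63 s

Phase 4 (decelerating): v₀ = 8.23 m/s, a = -3 m/s².
v = v₀ + at → t = (0 − 8.23) / -3 = 2.74 s
v² = v₀² + 2aΔx → Δx = (0² − 8.23²)/(2·-3) = 11.3 m
Total time = 1.87 + 1.00 + 8.63 + 2.74 = 14.2 s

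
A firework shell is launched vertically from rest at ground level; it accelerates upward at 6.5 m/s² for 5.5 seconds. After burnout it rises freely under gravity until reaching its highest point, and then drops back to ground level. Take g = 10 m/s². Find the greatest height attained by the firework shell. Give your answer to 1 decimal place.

Phase 1 (powered ascent): v₀ = 0 m/s, a = 6.5 m/s².
v = v₀ + at = 0 + (6.5)(5.5) = 35.8 m/s
Δx = v₀t + ½at² = 0·5.5 + 0.5·6.5·5.5² = 98.3 m

Phase 2 (coasting upward): v₀ = 35.8 m/s, a = -10 m/s².
v = v₀ + at → t = (0 − 35.8) / -10 = 3.58 s
v² = v₀² + 2aΔx → Δx = (0² − 35.8²)/(2·-10) = 63.9 m
Maximum height = 98.3 + 63.9 = 162 m

162.2 m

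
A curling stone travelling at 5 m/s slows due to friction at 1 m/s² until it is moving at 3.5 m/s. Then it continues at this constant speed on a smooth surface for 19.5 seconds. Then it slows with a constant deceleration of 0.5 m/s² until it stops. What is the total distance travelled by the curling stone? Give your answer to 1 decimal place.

Phase 1 (decelerating): v₀ = 5.00 m/s, a = -1 m/s².
v = v₀ + at → t = (3.5 − 5.00) / -1 = 1.50 s
v² = v₀² + 2aΔx → Δx = (3.5² − 5.00²)/(2·-1) = 6.38 m

Phase 2 (constant speed): v₀ = 3.50 m/s, a = 0 m/s².
v = v₀ + at = 3.50 + (0)(19.5) = 3.50 m/s
Δx = v₀t + ½at² = 3.50·19.5 + 0.5·0·19.5² = 68.2 m

Phase 3 (decelerating): v₀ = 3.50 m/s, a = -0.5 m/s².
v = v₀ + at → t = (0 − 3.50) / -0.5 = 7.00 s
v² = v₀² + 2aΔx → Δx = (0² − 3.50²)/(2·-0.5) = 12.2 m
Total distance = 6.38 + 68.2 + 12.2 = 86.9 m

86.9 m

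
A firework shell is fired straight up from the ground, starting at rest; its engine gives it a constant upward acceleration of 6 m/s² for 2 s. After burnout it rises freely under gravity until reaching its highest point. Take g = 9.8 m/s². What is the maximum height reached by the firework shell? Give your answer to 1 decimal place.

Phase 1 (powered ascent): v₀ = 0 m/s, a = 6 m/s².
v = v₀ + at = 0 + (6)(2) = 12.0 m/s
Δx = v₀t + ½at² = 0·2 + 0.5·6·2² = 12.0 m

Phase 2 (coasting upward): v₀ = 12.0 m/s, a = -9.8 m/s².
v = v₀ + at → t = (0 − 12.0) / -9.8 = 1.22 s
v² = v₀² + 2aΔx → Δx = (0² − 12.0²)/(2·-9.8) = 7.35 m
Maximum height = 12.0 + 7.35 = 19.3 m

19.3 m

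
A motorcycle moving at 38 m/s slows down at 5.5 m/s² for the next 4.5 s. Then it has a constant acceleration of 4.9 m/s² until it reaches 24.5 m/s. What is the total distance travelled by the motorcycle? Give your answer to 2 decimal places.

Phase 1 (decelerating): v₀ = 38.0 m/s, a = -5.5 m/s².
v = v₀ + at = 38.0 + (-5.5)(4.5) = 13.2 m/s
Δx = v₀t + ½at² = 38.0·4.5 + 0.5·-5.5·4.5² = 115 m

Phase 2 (accelerating): v₀ = 13.2 m/s, a = 4.9 m/s².
v = v₀ + at → t = (24.5 − 13.2) / 4.9 = 2.30 s
v² = v₀² + 2aΔx → Δx = (24.5² − 13.2²)/(2·4.9) = 43.3 m
Total distance = 115 + 43.3 = 159 m

158.65 m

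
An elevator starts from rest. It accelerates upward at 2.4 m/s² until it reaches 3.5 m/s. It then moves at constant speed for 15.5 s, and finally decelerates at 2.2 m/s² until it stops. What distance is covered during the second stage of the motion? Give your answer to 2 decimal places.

Phase 1 (accelerating): v₀ = 0 m/s, a = 2.4 m/s².
v = v₀ + at → t = (3.5 − 0) / 2.4 = 1.46 s
v² = v₀² + 2aΔx → Δx = (3.5² − 0²)/(2·2.4) = 2.55 m

Phase 2 (constant speed): v₀ = 3.50 m/s, a = 0 m/s².
v = v₀ + at = 3.50 + (0)(15.5) = 3.50 m/s
Δx = v₀t + ½at² = 3.50·15.5 + 0.5·0·15.5² = 54.2 m
Distance in phase 2 = 54.2 m

54.25 m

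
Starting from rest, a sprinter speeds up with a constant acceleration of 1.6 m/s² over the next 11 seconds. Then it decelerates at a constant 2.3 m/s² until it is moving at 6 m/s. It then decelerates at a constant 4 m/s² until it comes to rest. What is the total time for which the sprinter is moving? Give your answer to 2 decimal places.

Phase 1 (accelerating): v₀ = 0 m/s, a = 1.6 m/s².
v = v₀ + at = 0 + (1.6)(11) = 17.6 m/s
Δx = v₀t + ½at² = 0·11 + 0.5·1.6·11² = 96.8 m

Phase 2 (decelerating): v₀ = 17.6 m/s, a = -2.3 m/s².
v = v₀ + at → t = (6 − 17.6) / -2.3 = 5.04 s
v² = v₀² + 2aΔx → Δx = (6² − 17.6²)/(2·-2.3) = 59.5 m

Phase 3 (decelerating): v₀ = 6.00 m/s, a = -4 m/s².
v = v₀ + at → t = (0 − 6.00) / -4 = 1.50 s
v² = v₀² + 2aΔx → Δx = (0² − 6.00²)/(2·-4) = 4.50 m
Total time = 11.0 + 5.04 + 1.50 = 17.5 s

17.54 s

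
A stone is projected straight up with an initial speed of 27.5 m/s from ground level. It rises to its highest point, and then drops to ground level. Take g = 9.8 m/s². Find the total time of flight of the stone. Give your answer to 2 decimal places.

5.61 s

Phase 1 (rising): v₀ = 27.5 m/s, a = -9.8 m/s².
v = v₀ + at → t = (0 − 27.5) / -9.8 = 2.81 s
v² = v₀² + 2aΔx → Δx = (0² − 27.5²)/(2·-9.8) = 38.6 m

Phase 2 (falling): v₀ = 0 m/s, a = -9.8 m/s².
Falls 38.6 m from rest: t = √(2·38.6/9.8) = 2.81 s; v = g·t = 27.5 m/s.
Total time = 2.81 + 2.81 = 5.61 s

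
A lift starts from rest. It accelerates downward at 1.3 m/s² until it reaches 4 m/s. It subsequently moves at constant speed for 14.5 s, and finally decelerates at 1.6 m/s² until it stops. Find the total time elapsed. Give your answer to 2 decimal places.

20.08 s

Phase 1 (accelerating): v₀ = 0 m/s, a = 1.3 m/s².
v = v₀ + at → t = (4 − 0) / 1.3 = 3.08 s
v² = v₀² + 2aΔx → Δx = (4² − 0²)/(2·1.3) = 6.15 m

Phase 2 (constant speed): v₀ = 4.00 m/s, a = 0 m/s².
v = v₀ + at = 4.00 + (0)(14.5) = 4.00 m/s
Δx = v₀t + ½at² = 4.00·14.5 + 0.5·0·14.5² = 58.0 m

Phase 3 (decelerating): v₀ = 4.00 m/s, a = -1.6 m/s².
v = v₀ + at → t = (0 − 4.00) / -1.6 = 2.50 s
v² = v₀² + 2aΔx → Δx = (0² − 4.00²)/(2·-1.6) = 5.00 m
Total time = 3.08 + 14.5 + 2.50 = 20.1 s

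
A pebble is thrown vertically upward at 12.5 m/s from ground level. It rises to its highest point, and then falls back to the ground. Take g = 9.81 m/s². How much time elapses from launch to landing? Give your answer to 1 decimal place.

2.5 s

Phase 1 (rising): v₀ = 12.5 m/s, a = -9.81 m/s².
v = v₀ + at → t = (0 − 12.5) / -9.81 = 1.27 s
v² = v₀² + 2aΔx → Δx = (0² − 12.5²)/(2·-9.81) = 7.96 m

Phase 2 (falling): v₀ = 0 m/s, a = -9.81 m/s².
Falls 7.96 m from rest: t = √(2·7.96/9.81) = 1.27 s; v = g·t = 12.5 m/s.
Total time = 1.27 + 1.27 = 2.55 s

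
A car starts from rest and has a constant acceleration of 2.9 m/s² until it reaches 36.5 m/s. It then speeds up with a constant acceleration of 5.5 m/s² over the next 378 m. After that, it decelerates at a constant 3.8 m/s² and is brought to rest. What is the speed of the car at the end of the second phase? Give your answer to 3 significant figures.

Phase 1 (accelerating): v₀ = 0 m/s, a = 2.9 m/s².
v = v₀ + at → t = (36.5 − 0) / 2.9 = 12.6 s
v² = v₀² + 2aΔx → Δx = (36.5² − 0²)/(2·2.9) = 230 m

Phase 2 (accelerating): v₀ = 36.5 m/s, a = 5.5 m/s².
v² = v₀² + 2aΔx = 36.5² + 2·5.5·378 = 5490 → v = 74.1 m/s
t = (v − v₀)/a = (74.1 − 36.5)/5.5 = 6.84 s
Speed at end of phase 2 = 74.1 m/s

74.1 m/s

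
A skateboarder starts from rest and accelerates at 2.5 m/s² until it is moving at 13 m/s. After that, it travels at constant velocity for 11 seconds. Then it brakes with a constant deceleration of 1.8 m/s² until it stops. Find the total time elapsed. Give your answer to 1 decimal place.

23.4 s

Phase 1 (accelerating): v₀ = 0 m/s, a = 2.5 m/s².
v = v₀ + at → t = (13 − 0) / 2.5 = 5.20 s
v² = v₀² + 2aΔx → Δx = (13² − 0²)/(2·2.5) = 33.8 m

Phase 2 (constant speed): v₀ = 13.0 m/s, a = 0 m/s².
v = v₀ + at = 13.0 + (0)(11) = 13.0 m/s
Δx = v₀t + ½at² = 13.0·11 + 0.5·0·11² = 143 m

Phase 3 (decelerating): v₀ = 13.0 m/s, a = -1.8 m/s².
v = v₀ + at → t = (0 − 13.0) / -1.8 = 7.22 s
v² = v₀² + 2aΔx → Δx = (0² − 13.0²)/(2·-1.8) = 46.9 m
Total time = 5.20 + 11.0 + 7.22 = 23.4 s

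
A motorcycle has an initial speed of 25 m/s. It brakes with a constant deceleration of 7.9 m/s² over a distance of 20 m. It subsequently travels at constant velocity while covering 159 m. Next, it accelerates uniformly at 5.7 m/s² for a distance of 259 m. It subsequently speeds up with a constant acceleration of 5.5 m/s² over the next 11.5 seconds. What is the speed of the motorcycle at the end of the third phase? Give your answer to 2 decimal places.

57.11 m/s

Phase 1 (decelerating): v₀ = 25.0 m/s, a = -7.9 m/s².
v² = v₀² + 2aΔx = 25.0² + 2·-7.9·20 = 309 → v = 17.6 m/s
t = (v − v₀)/a = (17.6 − 25.0)/-7.9 = 0.939 s

Phase 2 (constant speed): v₀ = 17.6 m/s, a = 0 m/s².
Constant speed: t = d/v = 159/17.6 = 9.05 s

Phase 3 (accelerating): v₀ = 17.6 m/s, a = 5.7 m/s².
v² = v₀² + 2aΔx = 17.6² + 2·5.7·259 = 3260 → v = 57.1 m/s
t = (v − v₀)/a = (57.1 − 17.6)/5.7 = 6.94 s
Speed at end of phase 3 = 57.1 m/s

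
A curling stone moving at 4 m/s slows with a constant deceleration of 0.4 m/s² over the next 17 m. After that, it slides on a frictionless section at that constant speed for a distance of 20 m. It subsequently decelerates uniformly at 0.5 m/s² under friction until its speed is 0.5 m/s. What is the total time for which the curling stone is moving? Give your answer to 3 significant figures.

21.1 s

Phase 1 (decelerating): v₀ = 4.00 m/s, a = -0.4 m/s².
v² = v₀² + 2aΔx = 4.00² + 2·-0.4·17 = 2.40 → v = 1.55 m/s
t = (v − v₀)/a = (1.55 − 4.00)/-0.4 = 6.13 s

Phase 2 (constant speed): v₀ = 1.55 m/s, a = 0 m/s².
Constant speed: t = d/v = 20/1.55 = 12.9 s

Phase 3 (decelerating): v₀ = 1.55 m/s, a = -0.5 m/s².
v = v₀ + at → t = (0.5 − 1.55) / -0.5 = 2.10 s
v² = v₀² + 2aΔx → Δx = (0.5² − 1.55²)/(2·-0.5) = 2.15 m
Total time = 6.13 + 12.9 + 2.10 = 21.1 s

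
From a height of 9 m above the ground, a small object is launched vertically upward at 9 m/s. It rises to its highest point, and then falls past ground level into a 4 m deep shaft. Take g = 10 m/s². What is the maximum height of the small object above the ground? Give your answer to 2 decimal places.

Phase 1 (rising): v₀ = 9.00 m/s, a = -10 m/s².
v = v₀ + at → t = (0 − 9.00) / -10 = 0.900 s
v² = v₀² + 2aΔx → Δx = (0² − 9.00²)/(2·-10) = 4.05 m
Maximum height = 9 + 4.05 = 13.1 m

13.05 m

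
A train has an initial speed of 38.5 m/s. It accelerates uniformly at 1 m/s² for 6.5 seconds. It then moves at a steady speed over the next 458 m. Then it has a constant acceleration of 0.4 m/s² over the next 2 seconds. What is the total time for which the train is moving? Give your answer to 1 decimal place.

Phase 1 (accelerating): v₀ = 38.5 m/s, a = 1 m/s².
v = v₀ + at = 38.5 + (1)(6.5) = 45.0 m/s
Δx = v₀t + ½at² = 38.5·6.5 + 0.5·1·6.5² = 271 m

Phase 2 (constant speed): v₀ = 45.0 m/s, a = 0 m/s².
Constant speed: t = d/v = 458/45.0 = 10.2 s

Phase 3 (accelerating): v₀ = 45.0 m/s, a = 0.4 m/s².
v = v₀ + at = 45.0 + (0.4)(2) = 45.8 m/s
Δx = v₀t + ½at² = 45.0·2 + 0.5·0.4·2² = 90.8 m
Total time = 6.50 + 10.2 + 2.00 = 18.7 s

18.7 s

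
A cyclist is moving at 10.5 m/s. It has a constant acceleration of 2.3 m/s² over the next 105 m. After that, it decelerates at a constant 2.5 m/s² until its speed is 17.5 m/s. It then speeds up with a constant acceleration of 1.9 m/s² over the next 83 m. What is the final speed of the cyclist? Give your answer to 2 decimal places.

24.93 m/s

Phase 1 (accelerating): v₀ = 10.5 m/s, a = 2.3 m/s².
v² = v₀² + 2aΔx = 10.5² + 2·2.3·105 = 593 → v = 24.4 m/s
t = (v − v₀)/a = (24.4 − 10.5)/2.3 = 6.02 s

Phase 2 (decelerating): v₀ = 24.4 m/s, a = -2.5 m/s².
v = v₀ + at → t = (17.5 − 24.4) / -2.5 = 2.74 s
v² = v₀² + 2aΔx → Δx = (17.5² − 24.4²)/(2·-2.5) = 57.4 m

Phase 3 (accelerating): v₀ = 17.5 m/s, a = 1.9 m/s².
v² = v₀² + 2aΔx = 17.5² + 2·1.9·83 = 622 → v = 24.9 m/s
t = (v − v₀)/a = (24.9 − 17.5)/1.9 = 3.91 s
Final speed = 24.9 m/s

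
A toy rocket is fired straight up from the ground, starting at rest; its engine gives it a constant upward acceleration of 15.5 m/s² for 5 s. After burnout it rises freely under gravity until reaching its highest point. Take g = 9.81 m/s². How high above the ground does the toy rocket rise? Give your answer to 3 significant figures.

Phase 1 (powered ascent): v₀ = 0 m/s, a = 15.5 m/s².
v = v₀ + at = 0 + (15.5)(5) = 77.5 m/s
Δx = v₀t + ½at² = 0·5 + 0.5·15.5·5² = 194 m

Phase 2 (coasting upward): v₀ = 77.5 m/s, a = -9.81 m/s².
v = v₀ + at → t = (0 − 77.5) / -9.81 = 7.90 s
v² = v₀² + 2aΔx → Δx = (0² − 77.5²)/(2·-9.81) = 306 m
Maximum height = 194 + 306 = 500 m

500 m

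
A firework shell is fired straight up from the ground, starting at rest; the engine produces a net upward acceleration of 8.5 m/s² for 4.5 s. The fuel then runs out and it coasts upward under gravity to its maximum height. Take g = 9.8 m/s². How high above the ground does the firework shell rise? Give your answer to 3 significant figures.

Phase 1 (powered ascent): v₀ = 0 m/s, a = 8.5 m/s².
v = v₀ + at = 0 + (8.5)(4.5) = 38.2 m/s
Δx = v₀t + ½at² = 0·4.5 + 0.5·8.5·4.5² = 86.1 m

Phase 2 (coasting upward): v₀ = 38.2 m/s, a = -9.8 m/s².
v = v₀ + at → t = (0 − 38.2) / -9.8 = 3.90 s
v² = v₀² + 2aΔx → Δx = (0² − 38.2²)/(2·-9.8) = 74.6 m
Maximum height = 86.1 + 74.6 = 161 m

161 m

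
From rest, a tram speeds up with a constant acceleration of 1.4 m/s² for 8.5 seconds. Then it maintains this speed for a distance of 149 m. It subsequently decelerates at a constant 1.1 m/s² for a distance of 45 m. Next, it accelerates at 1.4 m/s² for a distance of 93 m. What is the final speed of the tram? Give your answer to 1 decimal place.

17.4 m/s

Phase 1 (accelerating): v₀ = 0 m/s, a = 1.4 m/s².
v = v₀ + at = 0 + (1.4)(8.5) = 11.9 m/s
Δx = v₀t + ½at² = 0·8.5 + 0.5·1.4·8.5² = 50.6 m

Phase 2 (constant speed): v₀ = 11.9 m/s, a = 0 m/s².
Constant speed: t = d/v = 149/11.9 = 12.5 s

Phase 3 (decelerating): v₀ = 11.9 m/s, a = -1.1 m/s².
v² = v₀² + 2aΔx = 11.9² + 2·-1.1·45 = 42.6 → v = 6.53 m/s
t = (v − v₀)/a = (6.53 − 11.9)/-1.1 = 4.88 s

Phase 4 (accelerating): v₀ = 6.53 m/s, a = 1.4 m/s².
v² = v₀² + 2aΔx = 6.53² + 2·1.4·93 = 303 → v = 17.4 m/s
t = (v − v₀)/a = (17.4 − 6.53)/1.4 = 7.77 s
Final speed = 17.4 m/s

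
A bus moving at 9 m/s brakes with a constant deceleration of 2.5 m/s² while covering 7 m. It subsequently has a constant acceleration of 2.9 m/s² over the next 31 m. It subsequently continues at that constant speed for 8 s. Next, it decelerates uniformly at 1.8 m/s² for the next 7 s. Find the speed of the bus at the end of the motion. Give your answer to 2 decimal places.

Phase 1 (decelerating): v₀ = 9.00 m/s, a = -2.5 m/s².
v² = v₀² + 2aΔx = 9.00² + 2·-2.5·7 = 46.0 → v = 6.78 m/s
t = (v − v₀)/a = (6.78 − 9.00)/-2.5 = 0.887 s

Phase 2 (accelerating): v₀ = 6.78 m/s, a = 2.9 m/s².
v² = v₀² + 2aΔx = 6.78² + 2·2.9·31 = 226 → v = 15.0 m/s
t = (v − v₀)/a = (15.0 − 6.78)/2.9 = 2.84 s

Phase 3 (constant speed): v₀ = 15.0 m/s, a = 0 m/s².
v = v₀ + at = 15.0 + (0)(8) = 15.0 m/s
Δx = v₀t + ½at² = 15.0·8 + 0.5·0·8² = 120 m

Phase 4 (decelerating): v₀ = 15.0 m/s, a = -1.8 m/s².
v = v₀ + at = 15.0 + (-1.8)(7) = 2.43 m/s
Δx = v₀t + ½at² = 15.0·7 + 0.5·-1.8·7² = 61.1 m
Final speed = 2.43 m/s

2.43 m/s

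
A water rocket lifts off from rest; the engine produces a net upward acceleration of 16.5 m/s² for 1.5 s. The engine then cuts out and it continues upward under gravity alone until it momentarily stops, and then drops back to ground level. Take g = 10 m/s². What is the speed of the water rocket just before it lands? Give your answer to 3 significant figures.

31.4 m/s

Phase 1 (powered ascent): v₀ = 0 m/s, a = 16.5 m/s².
v = v₀ + at = 0 + (16.5)(1.5) = 24.8 m/s
Δx = v₀t + ½at² = 0·1.5 + 0.5·16.5·1.5² = 18.6 m

Phase 2 (coasting upward): v₀ = 24.8 m/s, a = -10 m/s².
v = v₀ + at → t = (0 − 24.8) / -10 = 2.48 s
v² = v₀² + 2aΔx → Δx = (0² − 24.8²)/(2·-10) = 30.6 m

Phase 3 (free fall): v₀ = 0 m/s, a = -10 m/s².
Falls 49.2 m from rest: t = √(2·49.2/10) = 3.14 s; v = g·t = 31.4 m/s.
Impact speed = 31.4 m/s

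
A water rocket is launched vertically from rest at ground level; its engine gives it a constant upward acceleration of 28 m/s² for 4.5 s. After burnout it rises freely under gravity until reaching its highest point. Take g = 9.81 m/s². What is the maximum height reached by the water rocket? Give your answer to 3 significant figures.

Phase 1 (powered ascent): v₀ = 0 m/s, a = 28 m/s².
v = v₀ + at = 0 + (28)(4.5) = 126 m/s
Δx = v₀t + ½at² = 0·4.5 + 0.5·28·4.5² = 284 m

Phase 2 (coasting upward): v₀ = 126 m/s, a = -9.81 m/s².
v = v₀ + at → t = (0 − 126) / -9.81 = 12.8 s
v² = v₀² + 2aΔx → Δx = (0² − 126²)/(2·-9.81) = 809 m
Maximum height = 284 + 809 = 1090 m

1090 m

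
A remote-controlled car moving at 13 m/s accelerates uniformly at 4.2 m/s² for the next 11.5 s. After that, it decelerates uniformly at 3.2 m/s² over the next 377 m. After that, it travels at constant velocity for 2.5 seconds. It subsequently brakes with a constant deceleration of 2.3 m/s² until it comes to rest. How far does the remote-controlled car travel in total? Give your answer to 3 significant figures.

1190 m

Phase 1 (accelerating): v₀ = 13.0 m/s, a = 4.2 m/s².
v = v₀ + at = 13.0 + (4.2)(11.5) = 61.3 m/s
Δx = v₀t + ½at² = 13.0·11.5 + 0.5·4.2·11.5² = 427 m

Phase 2 (decelerating): v₀ = 61.3 m/s, a = -3.2 m/s².
v² = v₀² + 2aΔx = 61.3² + 2·-3.2·377 = 1340 → v = 36.7 m/s
t = (v − v₀)/a = (36.7 − 61.3)/-3.2 = 7.70 s

Phase 3 (constant speed): v₀ = 36.7 m/s, a = 0 m/s².
v = v₀ + at = 36.7 + (0)(2.5) = 36.7 m/s
Δx = v₀t + ½at² = 36.7·2.5 + 0.5·0·2.5² = 91.7 m

Phase 4 (decelerating): v₀ = 36.7 m/s, a = -2.3 m/s².
v = v₀ + at → t = (0 − 36.7) / -2.3 = 15.9 s
v² = v₀² + 2aΔx → Δx = (0² − 36.7²)/(2·-2.3) = 292 m
Total distance = 427 + 377 + 91.7 + 292 = 1190 m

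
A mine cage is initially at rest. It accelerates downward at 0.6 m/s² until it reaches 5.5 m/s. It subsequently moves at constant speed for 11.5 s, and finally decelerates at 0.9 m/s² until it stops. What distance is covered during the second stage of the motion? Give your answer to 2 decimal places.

Phase 1 (accelerating): v₀ = 0 m/s, a = 0.6 m/s².
v = v₀ + at → t = (5.5 − 0) / 0.6 = 9.17 s
v² = v₀² + 2aΔx → Δx = (5.5² − 0²)/(2·0.6) = 25.2 m

Phase 2 (constant speed): v₀ = 5.50 m/s, a = 0 m/s².
v = v₀ + at = 5.50 + (0)(11.5) = 5.50 m/s
Δx = v₀t + ½at² = 5.50·11.5 + 0.5·0·11.5² = 63.2 m
Distance in phase 2 = 63.2 m

63.25 m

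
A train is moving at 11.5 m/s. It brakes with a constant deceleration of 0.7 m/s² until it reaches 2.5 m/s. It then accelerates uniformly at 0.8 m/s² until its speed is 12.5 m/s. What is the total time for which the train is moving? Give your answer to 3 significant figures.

25.4 s

Phase 1 (decelerating): v₀ = 11.5 m/s, a = -0.7 m/s².
v = v₀ + at → t = (2.5 − 11.5) / -0.7 = 12.9 s
v² = v₀² + 2aΔx → Δx = (2.5² − 11.5²)/(2·-0.7) = 90.0 m

Phase 2 (accelerating): v₀ = 2.50 m/s, a = 0.8 m/s².
v = v₀ + at → t = (12.5 − 2.50) / 0.8 = 12.5 s
v² = v₀² + 2aΔx → Δx = (12.5² − 2.50²)/(2·0.8) = 93.8 m
Total time = 12.9 + 12.5 = 25.4 s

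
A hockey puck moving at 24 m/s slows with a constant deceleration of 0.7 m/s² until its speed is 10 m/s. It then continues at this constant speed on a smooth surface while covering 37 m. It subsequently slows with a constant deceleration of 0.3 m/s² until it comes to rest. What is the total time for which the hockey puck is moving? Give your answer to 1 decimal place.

Phase 1 (decelerating): v₀ = 24.0 m/s, a = -0.7 m/s².
v = v₀ + at → t = (10 − 24.0) / -0.7 = 20.0 s
v² = v₀² + 2aΔx → Δx = (10² − 24.0²)/(2·-0.7) = 340 m

Phase 2 (constant speed): v₀ = 10.0 m/s, a = 0 m/s².
Constant speed: t = d/v = 37/10.0 = 3.70 s

Phase 3 (decelerating): v₀ = 10.0 m/s, a = -0.3 m/s².
v = v₀ + at → t = (0 − 10.0) / -0.3 = 33.3 s
v² = v₀² + 2aΔx → Δx = (0² − 10.0²)/(2·-0.3) = 167 m
Total time = 20.0 + 3.70 + 33.3 = 57.0 s

57.0 s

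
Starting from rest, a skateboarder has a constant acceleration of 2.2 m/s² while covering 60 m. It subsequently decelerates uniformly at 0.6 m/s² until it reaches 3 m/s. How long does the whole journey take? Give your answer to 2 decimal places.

29.47 s

Phase 1 (accelerating): v₀ = 0 m/s, a = 2.2 m/s².
v² = v₀² + 2aΔx = 0² + 2·2.2·60 = 264 → v = 16.2 m/s
t = (v − v₀)/a = (16.2 − 0)/2.2 = 7.39 s

Phase 2 (decelerating): v₀ = 16.2 m/s, a = -0.6 m/s².
v = v₀ + at → t = (3 − 16.2) / -0.6 = 22.1 s
v² = v₀² + 2aΔx → Δx = (3² − 16.2²)/(2·-0.6) = 213 m
Total time = 7.39 + 22.1 = 29.5 s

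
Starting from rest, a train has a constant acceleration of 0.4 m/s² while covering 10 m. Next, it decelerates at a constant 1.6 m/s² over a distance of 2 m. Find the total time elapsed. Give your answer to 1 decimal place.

8.0 s

Phase 1 (accelerating): v₀ = 0 m/s, a = 0.4 m/s².
v² = v₀² + 2aΔx = 0² + 2·0.4·10 = 8.00 → v = 2.83 m/s
t = (v − v₀)/a = (2.83 − 0)/0.4 = 7.07 s

Phase 2 (decelerating): v₀ = 2.83 m/s, a = -1.6 m/s².
v² = v₀² + 2aΔx = 2.83² + 2·-1.6·2 = 1.60 → v = 1.26 m/s
t = (v − v₀)/a = (1.26 − 2.83)/-1.6 = 0.977 s
Total time = 7.07 + 0.977 = 8.05 s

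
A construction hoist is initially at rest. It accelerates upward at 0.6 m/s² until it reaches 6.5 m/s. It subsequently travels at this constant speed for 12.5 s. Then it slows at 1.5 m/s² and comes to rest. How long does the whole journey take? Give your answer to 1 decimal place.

27.7 s

Phase 1 (accelerating): v₀ = 0 m/s, a = 0.6 m/s².
v = v₀ + at → t = (6.5 − 0) / 0.6 = 10.8 s
v² = v₀² + 2aΔx → Δx = (6.5² − 0²)/(2·0.6) = 35.2 m

Phase 2 (constant speed): v₀ = 6.50 m/s, a = 0 m/s².
v = v₀ + at = 6.50 + (0)(12.5) = 6.50 m/s
Δx = v₀t + ½at² = 6.50·12.5 + 0.5·0·12.5² = 81.2 m

Phase 3 (decelerating): v₀ = 6.50 m/s, a = -1.5 m/s².
v = v₀ + at → t = (0 − 6.50) / -1.5 = 4.33 s
v² = v₀² + 2aΔx → Δx = (0² − 6.50²)/(2·-1.5) = 14.1 m
Total time = 10.8 + 12.5 + 4.33 = 27.7 s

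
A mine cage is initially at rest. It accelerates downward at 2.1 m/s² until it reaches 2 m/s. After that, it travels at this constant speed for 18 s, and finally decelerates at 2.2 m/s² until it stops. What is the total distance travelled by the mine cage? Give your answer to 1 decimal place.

37.9 m

Phase 1 (accelerating): v₀ = 0 m/s, a = 2.1 m/s².
v = v₀ + at → t = (2 − 0) / 2.1 = 0.952 s
v² = v₀² + 2aΔx → Δx = (2² − 0²)/(2·2.1) = 0.952 m

Phase 2 (constant speed): v₀ = 2.00 m/s, a = 0 m/s².
v = v₀ + at = 2.00 + (0)(18) = 2.00 m/s
Δx = v₀t + ½at² = 2.00·18 + 0.5·0·18² = 36.0 m

Phase 3 (decelerating): v₀ = 2.00 m/s, a = -2.2 m/s².
v = v₀ + at → t = (0 − 2.00) / -2.2 = 0.909 s
v² = v₀² + 2aΔx → Δx = (0² − 2.00²)/(2·-2.2) = 0.909 m
Total distance = 0.952 + 36.0 + 0.909 = 37.9 m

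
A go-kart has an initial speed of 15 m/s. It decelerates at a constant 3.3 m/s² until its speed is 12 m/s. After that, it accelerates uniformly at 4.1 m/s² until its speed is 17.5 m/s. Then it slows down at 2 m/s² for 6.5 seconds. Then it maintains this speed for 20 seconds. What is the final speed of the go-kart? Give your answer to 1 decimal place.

Phase 1 (decelerating): v₀ = 15.0 m/s, a = -3.3 m/s².
v = v₀ + at → t = (12 − 15.0) / -3.3 = 0.909 s
v² = v₀² + 2aΔx → Δx = (12² − 15.0²)/(2·-3.3) = 12.3 m

Phase 2 (accelerating): v₀ = 12.0 m/s, a = 4.1 m/s².
v = v₀ + at → t = (17.5 − 12.0) / 4.1 = 1.34 s
v² = v₀² + 2aΔx → Δx = (17.5² − 12.0²)/(2·4.1) = 19.8 m

Phase 3 (decelerating): v₀ = 17.5 m/s, a = -2 m/s².
v = v₀ + at = 17.5 + (-2)(6.5) = 4.50 m/s
Δx = v₀t + ½at² = 17.5·6.5 + 0.5·-2·6.5² = 71.5 m

Phase 4 (constant speed): v₀ = 4.50 m/s, a = 0 m/s².
v = v₀ + at = 4.50 + (0)(20) = 4.50 m/s
Δx = v₀t + ½at² = 4.50·20 + 0.5·0·20² = 90.0 m
Final speed = 4.50 m/s

4.5 m/s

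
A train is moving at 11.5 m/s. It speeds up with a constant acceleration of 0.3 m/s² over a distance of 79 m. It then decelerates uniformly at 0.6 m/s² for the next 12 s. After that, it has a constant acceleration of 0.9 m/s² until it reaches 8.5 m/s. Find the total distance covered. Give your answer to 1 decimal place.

Phase 1 (accelerating): v₀ = 11.5 m/s, a = 0.3 m/s².
v² = v₀² + 2aΔx = 11.5² + 2·0.3·79 = 180 → v = 13.4 m/s
t = (v − v₀)/a = (13.4 − 11.5)/0.3 = 6.34 s

Phase 2 (decelerating): v₀ = 13.4 m/s, a = -0.6 m/s².
v = v₀ + at = 13.4 + (-0.6)(12) = 6.20 m/s
Δx = v₀t + ½at² = 13.4·12 + 0.5·-0.6·12² = 118 m

Phase 3 (accelerating): v₀ = 6.20 m/s, a = 0.9 m/s².
v = v₀ + at → t = (8.5 − 6.20) / 0.9 = 2.55 s
v² = v₀² + 2aΔx → Δx = (8.5² − 6.20²)/(2·0.9) = 18.8 m
Total distance = 79.0 + 118 + 18.8 = 215 m

215.4 m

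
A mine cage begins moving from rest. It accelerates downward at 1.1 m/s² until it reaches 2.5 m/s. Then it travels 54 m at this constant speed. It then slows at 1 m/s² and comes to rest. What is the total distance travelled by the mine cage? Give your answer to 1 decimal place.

60.0 m

Phase 1 (accelerating): v₀ = 0 m/s, a = 1.1 m/s².
v = v₀ + at → t = (2.5 − 0) / 1.1 = 2.27 s
v² = v₀² + 2aΔx → Δx = (2.5² − 0²)/(2·1.1) = 2.84 m

Phase 2 (constant speed): v₀ = 2.50 m/s, a = 0 m/s².
Constant speed: t = d/v = 54/2.50 = 21.6 s

Phase 3 (decelerating): v₀ = 2.50 m/s, a = -1 m/s².
v = v₀ + at → t = (0 − 2.50) / -1 = 2.50 s
v² = v₀² + 2aΔx → Δx = (0² − 2.50²)/(2·-1) = 3.12 m
Total distance = 2.84 + 54.0 + 3.12 = 60.0 m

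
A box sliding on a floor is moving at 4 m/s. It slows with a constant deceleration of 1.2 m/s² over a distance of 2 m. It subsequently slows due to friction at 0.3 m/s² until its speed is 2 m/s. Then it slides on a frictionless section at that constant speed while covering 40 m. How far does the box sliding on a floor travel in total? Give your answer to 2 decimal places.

54.00 m

Phase 1 (decelerating): v₀ = 4.00 m/s, a = -1.2 m/s².
v² = v₀² + 2aΔx = 4.00² + 2·-1.2·2 = 11.2 → v = 3.35 m/s
t = (v − v₀)/a = (3.35 − 4.00)/-1.2 = 0.544 s

Phase 2 (decelerating): v₀ = 3.35 m/s, a = -0.3 m/s².
v = v₀ + at → t = (2 − 3.35) / -0.3 = 4.49 s
v² = v₀² + 2aΔx → Δx = (2² − 3.35²)/(2·-0.3) = 12.0 m

Phase 3 (constant speed): v₀ = 2.00 m/s, a = 0 m/s².
Constant speed: t = d/v = 40/2.00 = 20.0 s
Total distance = 2.00 + 12.0 + 40.0 = 54.0 m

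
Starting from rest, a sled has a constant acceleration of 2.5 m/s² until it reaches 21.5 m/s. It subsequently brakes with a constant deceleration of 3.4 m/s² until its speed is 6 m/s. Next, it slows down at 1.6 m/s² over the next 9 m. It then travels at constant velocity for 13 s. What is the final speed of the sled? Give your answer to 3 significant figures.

2.68 m/s

Phase 1 (accelerating): v₀ = 0 m/s, a = 2.5 m/s².
v = v₀ + at → t = (21.5 − 0) / 2.5 = 8.60 s
v² = v₀² + 2aΔx → Δx = (21.5² − 0²)/(2·2.5) = 92.5 m

Phase 2 (decelerating): v₀ = 21.5 m/s, a = -3.4 m/s².
v = v₀ + at → t = (6 − 21.5) / -3.4 = 4.56 s
v² = v₀² + 2aΔx → Δx = (6² − 21.5²)/(2·-3.4) = 62.7 m

Phase 3 (decelerating): v₀ = 6.00 m/s, a = -1.6 m/s².
v² = v₀² + 2aΔx = 6.00² + 2·-1.6·9 = 7.20 → v = 2.68 m/s
t = (v − v₀)/a = (2.68 − 6.00)/-1.6 = 2.07 s

Phase 4 (constant speed): v₀ = 2.68 m/s, a = 0 m/s².
v = v₀ + at = 2.68 + (0)(13) = 2.68 m/s
Δx = v₀t + ½at² = 2.68·13 + 0.5·0·13² = 34.9 m
Final speed = 2.68 m/s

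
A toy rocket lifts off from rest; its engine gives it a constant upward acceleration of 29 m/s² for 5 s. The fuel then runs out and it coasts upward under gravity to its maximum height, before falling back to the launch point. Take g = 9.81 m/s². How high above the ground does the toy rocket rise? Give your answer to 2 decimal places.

Phase 1 (powered ascent): v₀ = 0 m/s, a = 29 m/s².
v = v₀ + at = 0 + (29)(5) = 145 m/s
Δx = v₀t + ½at² = 0·5 + 0.5·29·5² = 362 m

Phase 2 (coasting upward): v₀ = 145 m/s, a = -9.81 m/s².
v = v₀ + at → t = (0 − 145) / -9.81 = 14.8 s
v² = v₀² + 2aΔx → Δx = (0² − 145²)/(2·-9.81) = 1070 m
Maximum height = 362 + 1070 = 1430 m

1434.11 m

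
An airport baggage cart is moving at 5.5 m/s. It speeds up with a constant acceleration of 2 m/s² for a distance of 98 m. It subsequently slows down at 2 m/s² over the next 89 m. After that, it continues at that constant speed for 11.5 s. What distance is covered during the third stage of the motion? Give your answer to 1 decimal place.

Phase 1 (accelerating): v₀ = 5.50 m/s, a = 2 m/s².
v² = v₀² + 2aΔx = 5.50² + 2·2·98 = 422 → v = 20.5 m/s
t = (v − v₀)/a = (20.5 − 5.50)/2 = 7.52 s

Phase 2 (decelerating): v₀ = 20.5 m/s, a = -2 m/s².
v² = v₀² + 2aΔx = 20.5² + 2·-2·89 = 66.3 → v = 8.14 m/s
t = (v − v₀)/a = (8.14 − 20.5)/-2 = 6.20 s

Phase 3 (constant speed): v₀ = 8.14 m/s, a = 0 m/s².
v = v₀ + at = 8.14 + (0)(11.5) = 8.14 m/s
Δx = v₀t + ½at² = 8.14·11.5 + 0.5·0·11.5² = 93.6 m
Distance in phase 3 = 93.6 m

93.6 m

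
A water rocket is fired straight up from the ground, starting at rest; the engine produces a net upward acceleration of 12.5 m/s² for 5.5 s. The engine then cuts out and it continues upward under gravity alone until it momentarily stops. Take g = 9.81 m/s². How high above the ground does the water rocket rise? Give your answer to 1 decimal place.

Phase 1 (powered ascent): v₀ = 0 m/s, a = 12.5 m/s².
v = v₀ + at = 0 + (12.5)(5.5) = 68.8 m/s
Δx = v₀t + ½at² = 0·5.5 + 0.5·12.5·5.5² = 189 m

Phase 2 (coasting upward): v₀ = 68.8 m/s, a = -9.81 m/s².
v = v₀ + at → t = (0 − 68.8) / -9.81 = 7.01 s
v² = v₀² + 2aΔx → Δx = (0² − 68.8²)/(2·-9.81) = 241 m
Maximum height = 189 + 241 = 430 m

430.0 m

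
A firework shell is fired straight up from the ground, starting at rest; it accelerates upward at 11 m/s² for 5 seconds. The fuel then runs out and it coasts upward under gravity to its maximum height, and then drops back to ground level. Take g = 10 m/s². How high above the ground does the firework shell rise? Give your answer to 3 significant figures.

289 m

Phase 1 (powered ascent): v₀ = 0 m/s, a = 11 m/s².
v = v₀ + at = 0 + (11)(5) = 55.0 m/s
Δx = v₀t + ½at² = 0·5 + 0.5·11·5² = 138 m

Phase 2 (coasting upward): v₀ = 55.0 m/s, a = -10 m/s².
v = v₀ + at → t = (0 − 55.0) / -10 = 5.50 s
v² = v₀² + 2aΔx → Δx = (0² − 55.0²)/(2·-10) = 151 m
Maximum height = 138 + 151 = 289 m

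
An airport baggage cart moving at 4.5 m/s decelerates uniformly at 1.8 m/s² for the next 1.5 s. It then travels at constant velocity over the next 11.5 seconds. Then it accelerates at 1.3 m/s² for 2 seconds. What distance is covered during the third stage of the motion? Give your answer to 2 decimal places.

6.20 m

Phase 1 (decelerating): v₀ = 4.50 m/s, a = -1.8 m/s².
v = v₀ + at = 4.50 + (-1.8)(1.5) = 1.80 m/s
Δx = v₀t + ½at² = 4.50·1.5 + 0.5·-1.8·1.5² = 4.72 m

Phase 2 (constant speed): v₀ = 1.80 m/s, a = 0 m/s².
v = v₀ + at = 1.80 + (0)(11.5) = 1.80 m/s
Δx = v₀t + ½at² = 1.80·11.5 + 0.5·0·11.5² = 20.7 m

Phase 3 (accelerating): v₀ = 1.80 m/s, a = 1.3 m/s².
v = v₀ + at = 1.80 + (1.3)(2) = 4.40 m/s
Δx = v₀t + ½at² = 1.80·2 + 0.5·1.3·2² = 6.20 m
Distance in phase 3 = 6.20 m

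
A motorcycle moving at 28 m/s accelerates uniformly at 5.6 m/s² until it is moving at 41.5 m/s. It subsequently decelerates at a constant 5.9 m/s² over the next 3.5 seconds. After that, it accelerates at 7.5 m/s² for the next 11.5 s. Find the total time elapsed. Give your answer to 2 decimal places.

Phase 1 (accelerating): v₀ = 28.0 m/s, a = 5.6 m/s².
v = v₀ + at → t = (41.5 − 28.0) / 5.6 = 2.41 s
v² = v₀² + 2aΔx → Δx = (41.5² − 28.0²)/(2·5.6) = 83.8 m

Phase 2 (decelerating): v₀ = 41.5 m/s, a = -5.9 m/s².
v = v₀ + at = 41.5 + (-5.9)(3.5) = 20.8 m/s
Δx = v₀t + ½at² = 41.5·3.5 + 0.5·-5.9·3.5² = 109 m

Phase 3 (accelerating): v₀ = 20.8 m/s, a = 7.5 m/s².
v = v₀ + at = 20.8 + (7.5)(11.5) = 107 m/s
Δx = v₀t + ½at² = 20.8·11.5 + 0.5·7.5·11.5² = 736 m
Total time = 2.41 + 3.50 + 11.5 = 17.4 s

17.41 s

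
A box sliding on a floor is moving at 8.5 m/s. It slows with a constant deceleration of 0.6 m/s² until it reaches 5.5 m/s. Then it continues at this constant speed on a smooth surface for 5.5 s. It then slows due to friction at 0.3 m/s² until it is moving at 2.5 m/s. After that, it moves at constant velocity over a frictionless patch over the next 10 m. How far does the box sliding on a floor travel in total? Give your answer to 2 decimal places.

115.25 m

Phase 1 (decelerating): v₀ = 8.50 m/s, a = -0.6 m/s².
v = v₀ + at → t = (5.5 − 8.50) / -0.6 = 5.00 s
v² = v₀² + 2aΔx → Δx = (5.5² − 8.50²)/(2·-0.6) = 35.0 m

Phase 2 (constant speed): v₀ = 5.50 m/s, a = 0 m/s².
v = v₀ + at = 5.50 + (0)(5.5) = 5.50 m/s
Δx = v₀t + ½at² = 5.50·5.5 + 0.5·0·5.5² = 30.2 m

Phase 3 (decelerating): v₀ = 5.50 m/s, a = -0.3 m/s².
v = v₀ + at → t = (2.5 − 5.50) / -0.3 = 10.0 s
v² = v₀² + 2aΔx → Δx = (2.5² − 5.50²)/(2·-0.3) = 40.0 m

Phase 4 (constant speed): v₀ = 2.50 m/s, a = 0 m/s².
Constant speed: t = d/v = 10/2.50 = 4.00 s
Total distance = 35.0 + 30.2 + 40.0 + 10.0 = 115 m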